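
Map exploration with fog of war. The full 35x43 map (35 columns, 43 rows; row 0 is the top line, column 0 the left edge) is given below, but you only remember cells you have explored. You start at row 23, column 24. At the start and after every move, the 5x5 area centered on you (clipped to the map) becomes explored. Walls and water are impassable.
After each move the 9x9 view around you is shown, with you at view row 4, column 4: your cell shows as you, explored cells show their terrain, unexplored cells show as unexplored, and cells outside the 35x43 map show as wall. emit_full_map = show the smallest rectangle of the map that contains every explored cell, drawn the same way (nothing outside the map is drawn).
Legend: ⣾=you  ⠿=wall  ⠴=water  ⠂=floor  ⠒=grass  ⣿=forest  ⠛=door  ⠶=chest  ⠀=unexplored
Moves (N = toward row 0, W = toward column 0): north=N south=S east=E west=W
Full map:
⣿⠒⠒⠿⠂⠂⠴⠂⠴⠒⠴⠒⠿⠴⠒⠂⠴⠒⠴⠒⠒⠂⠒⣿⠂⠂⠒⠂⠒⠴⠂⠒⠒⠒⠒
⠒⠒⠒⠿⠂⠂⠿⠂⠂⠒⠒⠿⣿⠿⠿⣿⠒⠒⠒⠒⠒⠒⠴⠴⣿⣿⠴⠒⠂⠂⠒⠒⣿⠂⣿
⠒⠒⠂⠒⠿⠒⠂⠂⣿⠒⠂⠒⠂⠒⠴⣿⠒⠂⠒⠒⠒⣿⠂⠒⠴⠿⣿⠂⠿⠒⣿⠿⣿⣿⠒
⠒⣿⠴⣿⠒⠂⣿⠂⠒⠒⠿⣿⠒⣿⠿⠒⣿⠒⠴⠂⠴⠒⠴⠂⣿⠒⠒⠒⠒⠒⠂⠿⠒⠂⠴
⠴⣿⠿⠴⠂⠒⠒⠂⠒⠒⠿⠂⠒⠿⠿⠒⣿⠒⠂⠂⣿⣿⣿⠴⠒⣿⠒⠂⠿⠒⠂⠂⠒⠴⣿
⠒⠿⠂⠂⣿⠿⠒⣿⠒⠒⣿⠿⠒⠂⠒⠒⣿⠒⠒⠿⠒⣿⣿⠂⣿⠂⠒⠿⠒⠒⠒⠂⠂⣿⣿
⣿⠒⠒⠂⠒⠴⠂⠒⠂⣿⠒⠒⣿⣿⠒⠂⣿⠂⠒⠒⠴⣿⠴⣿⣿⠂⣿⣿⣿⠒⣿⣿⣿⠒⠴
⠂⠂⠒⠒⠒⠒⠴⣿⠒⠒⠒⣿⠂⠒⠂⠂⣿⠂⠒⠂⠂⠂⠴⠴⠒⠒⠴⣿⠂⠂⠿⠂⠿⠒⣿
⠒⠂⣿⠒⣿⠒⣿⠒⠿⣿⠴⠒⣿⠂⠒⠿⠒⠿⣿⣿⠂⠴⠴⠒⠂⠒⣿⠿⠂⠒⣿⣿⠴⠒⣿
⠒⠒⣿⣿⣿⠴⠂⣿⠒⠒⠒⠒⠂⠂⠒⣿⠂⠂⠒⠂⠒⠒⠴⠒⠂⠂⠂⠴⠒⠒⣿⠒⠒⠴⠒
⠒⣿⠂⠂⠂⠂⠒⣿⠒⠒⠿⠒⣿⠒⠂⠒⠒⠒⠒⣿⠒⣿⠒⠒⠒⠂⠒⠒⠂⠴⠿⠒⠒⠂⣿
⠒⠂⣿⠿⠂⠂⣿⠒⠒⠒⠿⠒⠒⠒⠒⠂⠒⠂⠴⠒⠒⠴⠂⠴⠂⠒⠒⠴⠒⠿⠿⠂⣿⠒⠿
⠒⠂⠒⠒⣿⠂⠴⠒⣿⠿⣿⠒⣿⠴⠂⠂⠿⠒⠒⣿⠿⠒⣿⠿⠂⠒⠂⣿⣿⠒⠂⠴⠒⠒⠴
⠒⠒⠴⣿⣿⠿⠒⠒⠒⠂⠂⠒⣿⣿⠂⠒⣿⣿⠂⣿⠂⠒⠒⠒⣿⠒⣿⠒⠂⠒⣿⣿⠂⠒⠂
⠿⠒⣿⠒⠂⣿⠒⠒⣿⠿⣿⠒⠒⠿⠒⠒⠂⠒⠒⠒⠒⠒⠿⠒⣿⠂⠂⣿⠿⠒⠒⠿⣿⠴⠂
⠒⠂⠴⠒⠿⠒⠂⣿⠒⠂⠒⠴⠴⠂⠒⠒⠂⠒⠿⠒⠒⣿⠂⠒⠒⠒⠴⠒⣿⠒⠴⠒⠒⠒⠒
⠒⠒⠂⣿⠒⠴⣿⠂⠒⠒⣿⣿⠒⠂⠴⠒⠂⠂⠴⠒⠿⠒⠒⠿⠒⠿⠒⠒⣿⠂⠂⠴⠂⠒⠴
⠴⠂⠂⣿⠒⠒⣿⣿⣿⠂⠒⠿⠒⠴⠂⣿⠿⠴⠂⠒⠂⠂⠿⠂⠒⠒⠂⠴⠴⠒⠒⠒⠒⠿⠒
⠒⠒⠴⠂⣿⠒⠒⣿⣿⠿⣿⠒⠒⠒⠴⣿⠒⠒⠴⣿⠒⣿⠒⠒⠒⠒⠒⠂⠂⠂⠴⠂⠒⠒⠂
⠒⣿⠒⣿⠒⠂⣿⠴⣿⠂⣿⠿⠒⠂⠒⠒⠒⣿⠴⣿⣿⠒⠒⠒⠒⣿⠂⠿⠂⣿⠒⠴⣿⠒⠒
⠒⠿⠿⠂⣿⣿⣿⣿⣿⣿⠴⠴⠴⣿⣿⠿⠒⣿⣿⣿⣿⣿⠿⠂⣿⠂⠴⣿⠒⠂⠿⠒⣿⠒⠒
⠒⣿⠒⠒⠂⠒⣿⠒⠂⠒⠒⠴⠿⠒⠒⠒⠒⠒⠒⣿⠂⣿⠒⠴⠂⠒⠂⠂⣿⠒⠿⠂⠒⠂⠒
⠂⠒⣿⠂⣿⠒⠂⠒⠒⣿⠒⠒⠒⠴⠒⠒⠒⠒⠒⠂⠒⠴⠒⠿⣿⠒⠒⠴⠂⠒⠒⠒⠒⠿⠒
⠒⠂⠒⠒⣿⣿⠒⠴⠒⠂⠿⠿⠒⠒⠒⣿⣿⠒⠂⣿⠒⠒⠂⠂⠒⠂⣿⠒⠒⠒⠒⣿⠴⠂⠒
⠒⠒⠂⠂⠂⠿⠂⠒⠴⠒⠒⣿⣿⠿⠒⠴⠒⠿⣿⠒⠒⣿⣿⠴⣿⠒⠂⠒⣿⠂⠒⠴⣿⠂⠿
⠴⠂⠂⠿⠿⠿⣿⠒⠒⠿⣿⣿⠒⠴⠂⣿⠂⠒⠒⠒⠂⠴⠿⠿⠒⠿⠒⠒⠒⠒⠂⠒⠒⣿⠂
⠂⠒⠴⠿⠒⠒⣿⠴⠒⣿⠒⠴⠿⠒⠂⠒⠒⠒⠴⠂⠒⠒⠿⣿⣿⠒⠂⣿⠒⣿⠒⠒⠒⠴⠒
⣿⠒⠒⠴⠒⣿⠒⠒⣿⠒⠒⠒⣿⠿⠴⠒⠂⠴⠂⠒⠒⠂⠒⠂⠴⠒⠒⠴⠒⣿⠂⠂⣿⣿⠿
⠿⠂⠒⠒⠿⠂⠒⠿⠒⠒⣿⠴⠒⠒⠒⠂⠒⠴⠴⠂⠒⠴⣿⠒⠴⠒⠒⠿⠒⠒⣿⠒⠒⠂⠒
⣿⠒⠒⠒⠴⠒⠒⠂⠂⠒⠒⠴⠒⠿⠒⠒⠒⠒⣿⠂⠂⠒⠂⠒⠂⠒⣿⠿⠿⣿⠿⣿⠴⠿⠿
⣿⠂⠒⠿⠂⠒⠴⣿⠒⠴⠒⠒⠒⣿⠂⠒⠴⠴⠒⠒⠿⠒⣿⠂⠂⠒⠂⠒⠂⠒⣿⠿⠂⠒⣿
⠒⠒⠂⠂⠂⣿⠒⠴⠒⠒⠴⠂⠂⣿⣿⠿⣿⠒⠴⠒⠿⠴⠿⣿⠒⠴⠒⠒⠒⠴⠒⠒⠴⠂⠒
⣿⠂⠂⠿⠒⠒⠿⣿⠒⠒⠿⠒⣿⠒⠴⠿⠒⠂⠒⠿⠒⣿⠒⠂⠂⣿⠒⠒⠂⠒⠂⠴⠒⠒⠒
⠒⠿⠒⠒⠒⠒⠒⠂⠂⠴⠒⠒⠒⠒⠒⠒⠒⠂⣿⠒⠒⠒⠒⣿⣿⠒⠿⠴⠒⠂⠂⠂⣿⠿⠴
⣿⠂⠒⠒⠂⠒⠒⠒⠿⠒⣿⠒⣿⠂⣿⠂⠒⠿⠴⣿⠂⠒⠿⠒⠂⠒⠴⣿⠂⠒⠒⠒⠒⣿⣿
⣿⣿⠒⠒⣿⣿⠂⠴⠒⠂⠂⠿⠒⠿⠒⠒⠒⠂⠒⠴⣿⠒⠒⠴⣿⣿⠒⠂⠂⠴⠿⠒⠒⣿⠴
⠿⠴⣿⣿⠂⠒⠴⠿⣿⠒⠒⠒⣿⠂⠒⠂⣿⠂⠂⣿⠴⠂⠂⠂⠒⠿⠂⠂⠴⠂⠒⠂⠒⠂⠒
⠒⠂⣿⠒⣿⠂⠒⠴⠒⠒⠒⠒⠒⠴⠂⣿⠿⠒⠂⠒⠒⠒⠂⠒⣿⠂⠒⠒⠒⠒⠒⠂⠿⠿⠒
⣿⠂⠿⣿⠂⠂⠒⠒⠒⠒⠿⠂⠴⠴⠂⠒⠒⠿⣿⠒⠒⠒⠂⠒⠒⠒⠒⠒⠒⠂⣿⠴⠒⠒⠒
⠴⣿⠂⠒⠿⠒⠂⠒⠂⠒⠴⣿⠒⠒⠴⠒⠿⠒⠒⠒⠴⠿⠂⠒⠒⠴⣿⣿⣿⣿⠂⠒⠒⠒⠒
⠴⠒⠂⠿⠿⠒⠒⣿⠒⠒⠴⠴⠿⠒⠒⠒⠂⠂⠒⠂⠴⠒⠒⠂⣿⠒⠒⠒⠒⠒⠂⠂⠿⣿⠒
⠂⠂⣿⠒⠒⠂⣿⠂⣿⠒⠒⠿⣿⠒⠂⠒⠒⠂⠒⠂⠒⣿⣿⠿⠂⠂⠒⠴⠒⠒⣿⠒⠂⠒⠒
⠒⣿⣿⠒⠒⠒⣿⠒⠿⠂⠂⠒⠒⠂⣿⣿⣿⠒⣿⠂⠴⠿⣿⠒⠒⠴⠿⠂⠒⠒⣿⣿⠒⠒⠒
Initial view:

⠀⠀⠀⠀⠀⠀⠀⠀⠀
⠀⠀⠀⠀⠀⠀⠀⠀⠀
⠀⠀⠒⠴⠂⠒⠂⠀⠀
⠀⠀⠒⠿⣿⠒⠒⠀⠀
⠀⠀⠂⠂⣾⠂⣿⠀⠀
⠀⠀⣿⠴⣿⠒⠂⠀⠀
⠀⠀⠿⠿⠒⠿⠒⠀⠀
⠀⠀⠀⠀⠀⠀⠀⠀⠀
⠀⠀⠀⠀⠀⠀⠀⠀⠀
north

⠀⠀⠀⠀⠀⠀⠀⠀⠀
⠀⠀⠀⠀⠀⠀⠀⠀⠀
⠀⠀⠿⠂⣿⠂⠴⠀⠀
⠀⠀⠒⠴⠂⠒⠂⠀⠀
⠀⠀⠒⠿⣾⠒⠒⠀⠀
⠀⠀⠂⠂⠒⠂⣿⠀⠀
⠀⠀⣿⠴⣿⠒⠂⠀⠀
⠀⠀⠿⠿⠒⠿⠒⠀⠀
⠀⠀⠀⠀⠀⠀⠀⠀⠀

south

⠀⠀⠀⠀⠀⠀⠀⠀⠀
⠀⠀⠿⠂⣿⠂⠴⠀⠀
⠀⠀⠒⠴⠂⠒⠂⠀⠀
⠀⠀⠒⠿⣿⠒⠒⠀⠀
⠀⠀⠂⠂⣾⠂⣿⠀⠀
⠀⠀⣿⠴⣿⠒⠂⠀⠀
⠀⠀⠿⠿⠒⠿⠒⠀⠀
⠀⠀⠀⠀⠀⠀⠀⠀⠀
⠀⠀⠀⠀⠀⠀⠀⠀⠀

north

⠀⠀⠀⠀⠀⠀⠀⠀⠀
⠀⠀⠀⠀⠀⠀⠀⠀⠀
⠀⠀⠿⠂⣿⠂⠴⠀⠀
⠀⠀⠒⠴⠂⠒⠂⠀⠀
⠀⠀⠒⠿⣾⠒⠒⠀⠀
⠀⠀⠂⠂⠒⠂⣿⠀⠀
⠀⠀⣿⠴⣿⠒⠂⠀⠀
⠀⠀⠿⠿⠒⠿⠒⠀⠀
⠀⠀⠀⠀⠀⠀⠀⠀⠀

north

⠀⠀⠀⠀⠀⠀⠀⠀⠀
⠀⠀⠀⠀⠀⠀⠀⠀⠀
⠀⠀⠒⠒⠒⣿⠂⠀⠀
⠀⠀⠿⠂⣿⠂⠴⠀⠀
⠀⠀⠒⠴⣾⠒⠂⠀⠀
⠀⠀⠒⠿⣿⠒⠒⠀⠀
⠀⠀⠂⠂⠒⠂⣿⠀⠀
⠀⠀⣿⠴⣿⠒⠂⠀⠀
⠀⠀⠿⠿⠒⠿⠒⠀⠀

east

⠀⠀⠀⠀⠀⠀⠀⠀⠀
⠀⠀⠀⠀⠀⠀⠀⠀⠀
⠀⠒⠒⠒⣿⠂⠿⠀⠀
⠀⠿⠂⣿⠂⠴⣿⠀⠀
⠀⠒⠴⠂⣾⠂⠂⠀⠀
⠀⠒⠿⣿⠒⠒⠴⠀⠀
⠀⠂⠂⠒⠂⣿⠒⠀⠀
⠀⣿⠴⣿⠒⠂⠀⠀⠀
⠀⠿⠿⠒⠿⠒⠀⠀⠀

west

⠀⠀⠀⠀⠀⠀⠀⠀⠀
⠀⠀⠀⠀⠀⠀⠀⠀⠀
⠀⠀⠒⠒⠒⣿⠂⠿⠀
⠀⠀⠿⠂⣿⠂⠴⣿⠀
⠀⠀⠒⠴⣾⠒⠂⠂⠀
⠀⠀⠒⠿⣿⠒⠒⠴⠀
⠀⠀⠂⠂⠒⠂⣿⠒⠀
⠀⠀⣿⠴⣿⠒⠂⠀⠀
⠀⠀⠿⠿⠒⠿⠒⠀⠀

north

⠀⠀⠀⠀⠀⠀⠀⠀⠀
⠀⠀⠀⠀⠀⠀⠀⠀⠀
⠀⠀⠒⠒⠒⠒⠒⠀⠀
⠀⠀⠒⠒⠒⣿⠂⠿⠀
⠀⠀⠿⠂⣾⠂⠴⣿⠀
⠀⠀⠒⠴⠂⠒⠂⠂⠀
⠀⠀⠒⠿⣿⠒⠒⠴⠀
⠀⠀⠂⠂⠒⠂⣿⠒⠀
⠀⠀⣿⠴⣿⠒⠂⠀⠀

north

⠀⠀⠀⠀⠀⠀⠀⠀⠀
⠀⠀⠀⠀⠀⠀⠀⠀⠀
⠀⠀⠿⠂⠒⠒⠂⠀⠀
⠀⠀⠒⠒⠒⠒⠒⠀⠀
⠀⠀⠒⠒⣾⣿⠂⠿⠀
⠀⠀⠿⠂⣿⠂⠴⣿⠀
⠀⠀⠒⠴⠂⠒⠂⠂⠀
⠀⠀⠒⠿⣿⠒⠒⠴⠀
⠀⠀⠂⠂⠒⠂⣿⠒⠀

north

⠀⠀⠀⠀⠀⠀⠀⠀⠀
⠀⠀⠀⠀⠀⠀⠀⠀⠀
⠀⠀⠒⠿⠒⠿⠒⠀⠀
⠀⠀⠿⠂⠒⠒⠂⠀⠀
⠀⠀⠒⠒⣾⠒⠒⠀⠀
⠀⠀⠒⠒⠒⣿⠂⠿⠀
⠀⠀⠿⠂⣿⠂⠴⣿⠀
⠀⠀⠒⠴⠂⠒⠂⠂⠀
⠀⠀⠒⠿⣿⠒⠒⠴⠀

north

⠀⠀⠀⠀⠀⠀⠀⠀⠀
⠀⠀⠀⠀⠀⠀⠀⠀⠀
⠀⠀⠂⠒⠒⠒⠴⠀⠀
⠀⠀⠒⠿⠒⠿⠒⠀⠀
⠀⠀⠿⠂⣾⠒⠂⠀⠀
⠀⠀⠒⠒⠒⠒⠒⠀⠀
⠀⠀⠒⠒⠒⣿⠂⠿⠀
⠀⠀⠿⠂⣿⠂⠴⣿⠀
⠀⠀⠒⠴⠂⠒⠂⠂⠀

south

⠀⠀⠀⠀⠀⠀⠀⠀⠀
⠀⠀⠂⠒⠒⠒⠴⠀⠀
⠀⠀⠒⠿⠒⠿⠒⠀⠀
⠀⠀⠿⠂⠒⠒⠂⠀⠀
⠀⠀⠒⠒⣾⠒⠒⠀⠀
⠀⠀⠒⠒⠒⣿⠂⠿⠀
⠀⠀⠿⠂⣿⠂⠴⣿⠀
⠀⠀⠒⠴⠂⠒⠂⠂⠀
⠀⠀⠒⠿⣿⠒⠒⠴⠀

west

⠀⠀⠀⠀⠀⠀⠀⠀⠀
⠀⠀⠀⠂⠒⠒⠒⠴⠀
⠀⠀⠒⠒⠿⠒⠿⠒⠀
⠀⠀⠂⠿⠂⠒⠒⠂⠀
⠀⠀⣿⠒⣾⠒⠒⠒⠀
⠀⠀⠒⠒⠒⠒⣿⠂⠿
⠀⠀⣿⠿⠂⣿⠂⠴⣿
⠀⠀⠀⠒⠴⠂⠒⠂⠂
⠀⠀⠀⠒⠿⣿⠒⠒⠴

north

⠀⠀⠀⠀⠀⠀⠀⠀⠀
⠀⠀⠀⠀⠀⠀⠀⠀⠀
⠀⠀⣿⠂⠒⠒⠒⠴⠀
⠀⠀⠒⠒⠿⠒⠿⠒⠀
⠀⠀⠂⠿⣾⠒⠒⠂⠀
⠀⠀⣿⠒⠒⠒⠒⠒⠀
⠀⠀⠒⠒⠒⠒⣿⠂⠿
⠀⠀⣿⠿⠂⣿⠂⠴⣿
⠀⠀⠀⠒⠴⠂⠒⠂⠂

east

⠀⠀⠀⠀⠀⠀⠀⠀⠀
⠀⠀⠀⠀⠀⠀⠀⠀⠀
⠀⣿⠂⠒⠒⠒⠴⠀⠀
⠀⠒⠒⠿⠒⠿⠒⠀⠀
⠀⠂⠿⠂⣾⠒⠂⠀⠀
⠀⣿⠒⠒⠒⠒⠒⠀⠀
⠀⠒⠒⠒⠒⣿⠂⠿⠀
⠀⣿⠿⠂⣿⠂⠴⣿⠀
⠀⠀⠒⠴⠂⠒⠂⠂⠀

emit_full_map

⣿⠂⠒⠒⠒⠴⠀
⠒⠒⠿⠒⠿⠒⠀
⠂⠿⠂⣾⠒⠂⠀
⣿⠒⠒⠒⠒⠒⠀
⠒⠒⠒⠒⣿⠂⠿
⣿⠿⠂⣿⠂⠴⣿
⠀⠒⠴⠂⠒⠂⠂
⠀⠒⠿⣿⠒⠒⠴
⠀⠂⠂⠒⠂⣿⠒
⠀⣿⠴⣿⠒⠂⠀
⠀⠿⠿⠒⠿⠒⠀

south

⠀⠀⠀⠀⠀⠀⠀⠀⠀
⠀⣿⠂⠒⠒⠒⠴⠀⠀
⠀⠒⠒⠿⠒⠿⠒⠀⠀
⠀⠂⠿⠂⠒⠒⠂⠀⠀
⠀⣿⠒⠒⣾⠒⠒⠀⠀
⠀⠒⠒⠒⠒⣿⠂⠿⠀
⠀⣿⠿⠂⣿⠂⠴⣿⠀
⠀⠀⠒⠴⠂⠒⠂⠂⠀
⠀⠀⠒⠿⣿⠒⠒⠴⠀

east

⠀⠀⠀⠀⠀⠀⠀⠀⠀
⣿⠂⠒⠒⠒⠴⠀⠀⠀
⠒⠒⠿⠒⠿⠒⠒⠀⠀
⠂⠿⠂⠒⠒⠂⠴⠀⠀
⣿⠒⠒⠒⣾⠒⠂⠀⠀
⠒⠒⠒⠒⣿⠂⠿⠀⠀
⣿⠿⠂⣿⠂⠴⣿⠀⠀
⠀⠒⠴⠂⠒⠂⠂⠀⠀
⠀⠒⠿⣿⠒⠒⠴⠀⠀

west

⠀⠀⠀⠀⠀⠀⠀⠀⠀
⠀⣿⠂⠒⠒⠒⠴⠀⠀
⠀⠒⠒⠿⠒⠿⠒⠒⠀
⠀⠂⠿⠂⠒⠒⠂⠴⠀
⠀⣿⠒⠒⣾⠒⠒⠂⠀
⠀⠒⠒⠒⠒⣿⠂⠿⠀
⠀⣿⠿⠂⣿⠂⠴⣿⠀
⠀⠀⠒⠴⠂⠒⠂⠂⠀
⠀⠀⠒⠿⣿⠒⠒⠴⠀

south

⠀⣿⠂⠒⠒⠒⠴⠀⠀
⠀⠒⠒⠿⠒⠿⠒⠒⠀
⠀⠂⠿⠂⠒⠒⠂⠴⠀
⠀⣿⠒⠒⠒⠒⠒⠂⠀
⠀⠒⠒⠒⣾⣿⠂⠿⠀
⠀⣿⠿⠂⣿⠂⠴⣿⠀
⠀⠀⠒⠴⠂⠒⠂⠂⠀
⠀⠀⠒⠿⣿⠒⠒⠴⠀
⠀⠀⠂⠂⠒⠂⣿⠒⠀

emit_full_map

⣿⠂⠒⠒⠒⠴⠀
⠒⠒⠿⠒⠿⠒⠒
⠂⠿⠂⠒⠒⠂⠴
⣿⠒⠒⠒⠒⠒⠂
⠒⠒⠒⣾⣿⠂⠿
⣿⠿⠂⣿⠂⠴⣿
⠀⠒⠴⠂⠒⠂⠂
⠀⠒⠿⣿⠒⠒⠴
⠀⠂⠂⠒⠂⣿⠒
⠀⣿⠴⣿⠒⠂⠀
⠀⠿⠿⠒⠿⠒⠀

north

⠀⠀⠀⠀⠀⠀⠀⠀⠀
⠀⣿⠂⠒⠒⠒⠴⠀⠀
⠀⠒⠒⠿⠒⠿⠒⠒⠀
⠀⠂⠿⠂⠒⠒⠂⠴⠀
⠀⣿⠒⠒⣾⠒⠒⠂⠀
⠀⠒⠒⠒⠒⣿⠂⠿⠀
⠀⣿⠿⠂⣿⠂⠴⣿⠀
⠀⠀⠒⠴⠂⠒⠂⠂⠀
⠀⠀⠒⠿⣿⠒⠒⠴⠀

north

⠀⠀⠀⠀⠀⠀⠀⠀⠀
⠀⠀⠀⠀⠀⠀⠀⠀⠀
⠀⣿⠂⠒⠒⠒⠴⠀⠀
⠀⠒⠒⠿⠒⠿⠒⠒⠀
⠀⠂⠿⠂⣾⠒⠂⠴⠀
⠀⣿⠒⠒⠒⠒⠒⠂⠀
⠀⠒⠒⠒⠒⣿⠂⠿⠀
⠀⣿⠿⠂⣿⠂⠴⣿⠀
⠀⠀⠒⠴⠂⠒⠂⠂⠀


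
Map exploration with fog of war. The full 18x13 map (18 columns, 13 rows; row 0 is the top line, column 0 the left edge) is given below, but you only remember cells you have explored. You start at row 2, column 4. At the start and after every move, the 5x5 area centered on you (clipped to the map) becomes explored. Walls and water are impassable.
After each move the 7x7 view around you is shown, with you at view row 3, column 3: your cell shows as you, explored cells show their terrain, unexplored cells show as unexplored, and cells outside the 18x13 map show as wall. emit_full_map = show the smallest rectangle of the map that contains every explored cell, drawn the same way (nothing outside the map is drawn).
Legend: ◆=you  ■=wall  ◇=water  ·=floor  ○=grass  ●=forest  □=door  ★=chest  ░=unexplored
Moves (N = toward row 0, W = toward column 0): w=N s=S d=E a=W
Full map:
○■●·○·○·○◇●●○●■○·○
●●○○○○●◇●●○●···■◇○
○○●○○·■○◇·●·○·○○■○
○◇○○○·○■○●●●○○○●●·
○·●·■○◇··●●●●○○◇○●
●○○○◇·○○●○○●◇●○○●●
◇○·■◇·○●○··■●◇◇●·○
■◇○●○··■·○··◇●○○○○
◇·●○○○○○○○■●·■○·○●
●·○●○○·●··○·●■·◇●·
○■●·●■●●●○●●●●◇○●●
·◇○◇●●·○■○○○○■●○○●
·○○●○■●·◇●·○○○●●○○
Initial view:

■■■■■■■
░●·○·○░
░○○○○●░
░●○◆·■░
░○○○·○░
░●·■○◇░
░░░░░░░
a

■■■■■■■
░■●·○·○
░●○○○○●
░○●◆○·■
░◇○○○·○
░·●·■○◇
░░░░░░░

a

■■■■■■■
■○■●·○·
■●●○○○○
■○○◆○○·
■○◇○○○·
■○·●·■○
■░░░░░░

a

■■■■■■■
■■○■●·○
■■●●○○○
■■○◆●○○
■■○◇○○○
■■○·●·■
■■░░░░░

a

■■■■■■■
■■■○■●·
■■■●●○○
■■■◆○●○
■■■○◇○○
■■■○·●·
■■■░░░░

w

■■■■■■■
■■■■■■■
■■■○■●·
■■■◆●○○
■■■○○●○
■■■○◇○○
■■■○·●·

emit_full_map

○■●·○·○
◆●○○○○●
○○●○○·■
○◇○○○·○
○·●·■○◇

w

■■■■■■■
■■■■■■■
■■■■■■■
■■■◆■●·
■■■●●○○
■■■○○●○
■■■○◇○○

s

■■■■■■■
■■■■■■■
■■■○■●·
■■■◆●○○
■■■○○●○
■■■○◇○○
■■■○·●·

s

■■■■■■■
■■■○■●·
■■■●●○○
■■■◆○●○
■■■○◇○○
■■■○·●·
■■■░░░░

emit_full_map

○■●·○·○
●●○○○○●
◆○●○○·■
○◇○○○·○
○·●·■○◇


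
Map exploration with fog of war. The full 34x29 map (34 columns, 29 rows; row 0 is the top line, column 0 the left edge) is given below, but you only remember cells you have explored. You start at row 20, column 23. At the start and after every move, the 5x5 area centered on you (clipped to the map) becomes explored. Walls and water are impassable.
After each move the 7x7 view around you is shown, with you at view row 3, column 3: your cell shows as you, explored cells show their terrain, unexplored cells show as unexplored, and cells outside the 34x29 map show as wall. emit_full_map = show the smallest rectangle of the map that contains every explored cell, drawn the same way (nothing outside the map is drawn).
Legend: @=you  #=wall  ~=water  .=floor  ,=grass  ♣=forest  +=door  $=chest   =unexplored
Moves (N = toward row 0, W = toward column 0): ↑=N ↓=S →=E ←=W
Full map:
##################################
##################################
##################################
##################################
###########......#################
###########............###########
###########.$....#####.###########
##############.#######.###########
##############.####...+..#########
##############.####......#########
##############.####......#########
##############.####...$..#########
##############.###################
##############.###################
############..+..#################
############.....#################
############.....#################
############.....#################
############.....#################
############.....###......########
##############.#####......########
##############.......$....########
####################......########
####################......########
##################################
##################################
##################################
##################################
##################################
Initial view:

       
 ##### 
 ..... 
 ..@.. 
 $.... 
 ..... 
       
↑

       
 ##### 
 ##### 
 ..@.. 
 ..... 
 $.... 
 ..... 

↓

 ##### 
 ##### 
 ..... 
 ..@.. 
 $.... 
 ..... 
       

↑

       
 ##### 
 ##### 
 ..@.. 
 ..... 
 $.... 
 ..... 

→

       
###### 
###### 
...@.# 
.....# 
$....# 
.....  

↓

###### 
###### 
.....# 
...@.# 
$....# 
.....# 
       

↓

###### 
.....# 
.....# 
$..@.# 
.....# 
 ....# 
       

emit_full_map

######
######
.....#
.....#
$..@.#
.....#
 ....#

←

 ######
 .....#
 .....#
 $.@..#
 .....#
 .....#
       

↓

 .....#
 .....#
 $....#
 ..@..#
 .....#
 ##### 
       

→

.....# 
.....# 
$....# 
...@.# 
.....# 
###### 
       

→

....#  
....## 
....## 
...@## 
....## 
###### 
       

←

.....# 
.....##
$....##
...@.##
.....##
#######
       

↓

.....##
$....##
.....##
...@.##
#######
 ##### 
       

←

 .....#
 $....#
 .....#
 ..@..#
 ######
 ######
       

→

.....##
$....##
.....##
...@.##
#######
###### 
       

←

 .....#
 $....#
 .....#
 ..@..#
 ######
 ######
       

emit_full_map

###### 
###### 
.....# 
.....##
$....##
.....##
..@..##
#######
###### 

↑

 .....#
 .....#
 $....#
 ..@..#
 .....#
 ######
 ######

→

.....# 
.....##
$....##
...@.##
.....##
#######
###### 

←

 .....#
 .....#
 $....#
 ..@..#
 .....#
 ######
 ######

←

  .....
 ......
 .$....
 ..@...
 ......
 ######
  #####

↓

 ......
 .$....
 ......
 ..@...
 ######
 ######
       

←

  .....
 ..$...
 #.....
 #.@...
 ######
 ######
       

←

   ....
 ...$..
 ##....
 ##@...
 ######
 ######
       

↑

    ...
 ##....
 ...$..
 ##@...
 ##....
 ######
 ######

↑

    ###
 ##....
 ##....
 ..@$..
 ##....
 ##....
 ######

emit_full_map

   ###### 
   ###### 
##......# 
##......##
..@$....##
##......##
##......##
##########
######### 

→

   ####
##.....
##.....
...@...
##.....
##.....
#######

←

    ###
 ##....
 ##....
 ..@$..
 ##....
 ##....
 ######

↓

 ##....
 ##....
 ...$..
 ##@...
 ##....
 ######
 ######


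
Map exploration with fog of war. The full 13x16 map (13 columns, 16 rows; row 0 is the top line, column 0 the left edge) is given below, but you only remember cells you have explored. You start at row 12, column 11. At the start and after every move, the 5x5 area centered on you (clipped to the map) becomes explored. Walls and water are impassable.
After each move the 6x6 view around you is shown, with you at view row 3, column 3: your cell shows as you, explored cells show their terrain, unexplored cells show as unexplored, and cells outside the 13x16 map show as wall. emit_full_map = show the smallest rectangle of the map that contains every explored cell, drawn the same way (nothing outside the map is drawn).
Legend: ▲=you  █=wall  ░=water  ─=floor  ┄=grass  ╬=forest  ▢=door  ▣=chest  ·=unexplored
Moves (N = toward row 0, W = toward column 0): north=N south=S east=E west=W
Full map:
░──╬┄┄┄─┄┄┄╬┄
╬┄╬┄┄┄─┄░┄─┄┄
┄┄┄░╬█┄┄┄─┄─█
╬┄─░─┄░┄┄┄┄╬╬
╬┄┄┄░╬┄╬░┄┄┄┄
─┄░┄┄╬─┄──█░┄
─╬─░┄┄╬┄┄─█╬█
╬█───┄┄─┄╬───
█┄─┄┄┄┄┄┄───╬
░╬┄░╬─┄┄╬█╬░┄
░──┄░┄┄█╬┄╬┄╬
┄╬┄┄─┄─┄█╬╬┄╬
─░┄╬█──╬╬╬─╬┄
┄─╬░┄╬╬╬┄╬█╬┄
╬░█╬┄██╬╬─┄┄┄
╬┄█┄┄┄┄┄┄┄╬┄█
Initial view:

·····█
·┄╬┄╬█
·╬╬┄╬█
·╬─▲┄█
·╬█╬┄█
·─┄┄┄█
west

······
·╬┄╬┄╬
·█╬╬┄╬
·╬╬▲╬┄
·┄╬█╬┄
·╬─┄┄┄

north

······
·╬█╬░┄
·╬┄╬┄╬
·█╬▲┄╬
·╬╬─╬┄
·┄╬█╬┄

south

·╬█╬░┄
·╬┄╬┄╬
·█╬╬┄╬
·╬╬▲╬┄
·┄╬█╬┄
·╬─┄┄┄

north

······
·╬█╬░┄
·╬┄╬┄╬
·█╬▲┄╬
·╬╬─╬┄
·┄╬█╬┄

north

······
·┄───╬
·╬█╬░┄
·╬┄▲┄╬
·█╬╬┄╬
·╬╬─╬┄

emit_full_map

┄───╬
╬█╬░┄
╬┄▲┄╬
█╬╬┄╬
╬╬─╬┄
┄╬█╬┄
╬─┄┄┄

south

·┄───╬
·╬█╬░┄
·╬┄╬┄╬
·█╬▲┄╬
·╬╬─╬┄
·┄╬█╬┄

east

┄───╬█
╬█╬░┄█
╬┄╬┄╬█
█╬╬▲╬█
╬╬─╬┄█
┄╬█╬┄█

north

·····█
┄───╬█
╬█╬░┄█
╬┄╬▲╬█
█╬╬┄╬█
╬╬─╬┄█

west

······
·┄───╬
·╬█╬░┄
·╬┄▲┄╬
·█╬╬┄╬
·╬╬─╬┄

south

·┄───╬
·╬█╬░┄
·╬┄╬┄╬
·█╬▲┄╬
·╬╬─╬┄
·┄╬█╬┄

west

··┄───
·┄╬█╬░
·█╬┄╬┄
·┄█▲╬┄
·╬╬╬─╬
·╬┄╬█╬

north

······
·┄┄───
·┄╬█╬░
·█╬▲╬┄
·┄█╬╬┄
·╬╬╬─╬

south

·┄┄───
·┄╬█╬░
·█╬┄╬┄
·┄█▲╬┄
·╬╬╬─╬
·╬┄╬█╬

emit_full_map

┄┄───╬
┄╬█╬░┄
█╬┄╬┄╬
┄█▲╬┄╬
╬╬╬─╬┄
╬┄╬█╬┄
·╬─┄┄┄

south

·┄╬█╬░
·█╬┄╬┄
·┄█╬╬┄
·╬╬▲─╬
·╬┄╬█╬
·╬╬─┄┄

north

·┄┄───
·┄╬█╬░
·█╬┄╬┄
·┄█▲╬┄
·╬╬╬─╬
·╬┄╬█╬

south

·┄╬█╬░
·█╬┄╬┄
·┄█╬╬┄
·╬╬▲─╬
·╬┄╬█╬
·╬╬─┄┄

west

··┄╬█╬
·┄█╬┄╬
·─┄█╬╬
·─╬▲╬─
·╬╬┄╬█
·█╬╬─┄

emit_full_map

·┄┄───╬
·┄╬█╬░┄
┄█╬┄╬┄╬
─┄█╬╬┄╬
─╬▲╬─╬┄
╬╬┄╬█╬┄
█╬╬─┄┄┄


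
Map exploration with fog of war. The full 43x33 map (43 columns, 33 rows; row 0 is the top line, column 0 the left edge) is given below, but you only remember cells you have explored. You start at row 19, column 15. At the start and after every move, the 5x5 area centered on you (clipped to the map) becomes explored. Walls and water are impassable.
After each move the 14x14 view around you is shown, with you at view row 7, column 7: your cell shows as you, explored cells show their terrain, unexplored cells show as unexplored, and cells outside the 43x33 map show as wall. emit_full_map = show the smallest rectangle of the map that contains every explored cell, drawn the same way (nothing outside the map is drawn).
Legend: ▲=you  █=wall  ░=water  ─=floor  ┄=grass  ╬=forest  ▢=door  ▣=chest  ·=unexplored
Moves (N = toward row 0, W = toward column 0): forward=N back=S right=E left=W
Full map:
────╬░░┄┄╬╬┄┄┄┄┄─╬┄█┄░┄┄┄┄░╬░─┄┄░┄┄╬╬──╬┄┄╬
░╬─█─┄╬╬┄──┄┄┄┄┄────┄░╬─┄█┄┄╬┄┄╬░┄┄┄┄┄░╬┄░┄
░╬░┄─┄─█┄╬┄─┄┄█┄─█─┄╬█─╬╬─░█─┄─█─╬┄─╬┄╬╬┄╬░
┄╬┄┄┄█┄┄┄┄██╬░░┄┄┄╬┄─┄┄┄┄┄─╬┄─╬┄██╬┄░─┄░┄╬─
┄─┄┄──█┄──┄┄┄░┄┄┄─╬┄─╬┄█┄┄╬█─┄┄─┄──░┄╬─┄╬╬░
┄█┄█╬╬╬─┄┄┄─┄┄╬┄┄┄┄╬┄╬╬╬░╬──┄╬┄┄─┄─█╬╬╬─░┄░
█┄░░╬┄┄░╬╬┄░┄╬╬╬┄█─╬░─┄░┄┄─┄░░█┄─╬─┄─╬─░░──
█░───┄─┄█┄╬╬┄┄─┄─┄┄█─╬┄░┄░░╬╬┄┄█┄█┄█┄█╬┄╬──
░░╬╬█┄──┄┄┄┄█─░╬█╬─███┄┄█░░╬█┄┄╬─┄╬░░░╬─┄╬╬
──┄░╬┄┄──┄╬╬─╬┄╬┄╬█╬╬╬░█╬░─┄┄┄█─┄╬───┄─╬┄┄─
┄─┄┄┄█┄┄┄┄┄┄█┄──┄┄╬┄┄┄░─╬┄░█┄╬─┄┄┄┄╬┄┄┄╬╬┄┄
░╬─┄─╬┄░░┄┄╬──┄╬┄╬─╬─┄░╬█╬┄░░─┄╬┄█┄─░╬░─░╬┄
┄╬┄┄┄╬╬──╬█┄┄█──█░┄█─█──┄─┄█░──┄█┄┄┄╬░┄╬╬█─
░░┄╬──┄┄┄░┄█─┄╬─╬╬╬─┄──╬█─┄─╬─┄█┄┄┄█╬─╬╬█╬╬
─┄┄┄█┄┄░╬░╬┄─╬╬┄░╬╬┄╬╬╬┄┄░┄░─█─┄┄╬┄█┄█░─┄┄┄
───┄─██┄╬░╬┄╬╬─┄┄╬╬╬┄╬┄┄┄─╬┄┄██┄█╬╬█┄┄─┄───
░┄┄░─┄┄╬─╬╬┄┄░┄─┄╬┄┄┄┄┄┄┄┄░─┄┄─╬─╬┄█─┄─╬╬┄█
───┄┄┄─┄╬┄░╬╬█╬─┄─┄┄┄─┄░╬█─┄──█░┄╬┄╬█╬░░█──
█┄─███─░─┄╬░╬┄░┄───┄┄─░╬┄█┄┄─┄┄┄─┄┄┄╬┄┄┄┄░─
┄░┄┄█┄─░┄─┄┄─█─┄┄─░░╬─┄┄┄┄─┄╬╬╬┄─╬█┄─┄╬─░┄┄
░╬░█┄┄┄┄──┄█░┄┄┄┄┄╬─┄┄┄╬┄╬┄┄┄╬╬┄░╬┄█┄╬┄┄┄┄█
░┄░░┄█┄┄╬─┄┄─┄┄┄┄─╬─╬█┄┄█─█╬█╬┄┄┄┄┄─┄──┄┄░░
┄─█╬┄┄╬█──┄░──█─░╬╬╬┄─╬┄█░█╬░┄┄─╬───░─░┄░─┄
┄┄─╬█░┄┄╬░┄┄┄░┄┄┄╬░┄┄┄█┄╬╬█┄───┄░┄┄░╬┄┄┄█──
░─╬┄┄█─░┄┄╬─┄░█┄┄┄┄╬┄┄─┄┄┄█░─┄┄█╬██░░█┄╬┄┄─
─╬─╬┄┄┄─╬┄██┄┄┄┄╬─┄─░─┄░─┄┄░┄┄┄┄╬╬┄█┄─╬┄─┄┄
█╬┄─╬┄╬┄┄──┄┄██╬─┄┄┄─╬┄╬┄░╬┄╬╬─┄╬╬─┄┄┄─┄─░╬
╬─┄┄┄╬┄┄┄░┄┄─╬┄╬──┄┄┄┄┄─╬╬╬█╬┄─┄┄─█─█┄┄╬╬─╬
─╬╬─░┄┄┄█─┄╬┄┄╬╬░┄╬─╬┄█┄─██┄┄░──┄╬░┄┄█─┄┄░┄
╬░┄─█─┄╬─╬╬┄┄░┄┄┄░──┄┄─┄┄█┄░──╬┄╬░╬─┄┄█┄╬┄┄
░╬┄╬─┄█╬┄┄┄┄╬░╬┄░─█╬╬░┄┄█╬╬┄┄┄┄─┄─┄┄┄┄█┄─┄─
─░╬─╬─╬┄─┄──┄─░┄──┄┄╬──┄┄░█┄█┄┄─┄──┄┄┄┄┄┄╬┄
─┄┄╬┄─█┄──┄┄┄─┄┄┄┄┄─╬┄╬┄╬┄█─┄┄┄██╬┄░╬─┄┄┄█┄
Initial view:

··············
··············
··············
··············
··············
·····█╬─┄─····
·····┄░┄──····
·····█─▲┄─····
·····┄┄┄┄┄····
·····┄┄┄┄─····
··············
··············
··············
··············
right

··············
··············
··············
··············
··············
····█╬─┄─┄····
····┄░┄───····
····█─┄▲─░····
····┄┄┄┄┄╬····
····┄┄┄┄─╬····
··············
··············
··············
··············

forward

··············
··············
··············
··············
··············
·····┄─┄╬┄····
····█╬─┄─┄····
····┄░┄▲──····
····█─┄┄─░····
····┄┄┄┄┄╬····
····┄┄┄┄─╬····
··············
··············
··············

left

··············
··············
··············
··············
··············
·····░┄─┄╬┄···
·····█╬─┄─┄···
·····┄░▲───···
·····█─┄┄─░···
·····┄┄┄┄┄╬···
·····┄┄┄┄─╬···
··············
··············
··············

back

··············
··············
··············
··············
·····░┄─┄╬┄···
·····█╬─┄─┄···
·····┄░┄───···
·····█─▲┄─░···
·····┄┄┄┄┄╬···
·····┄┄┄┄─╬···
··············
··············
··············
··············

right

··············
··············
··············
··············
····░┄─┄╬┄····
····█╬─┄─┄····
····┄░┄───····
····█─┄▲─░····
····┄┄┄┄┄╬····
····┄┄┄┄─╬····
··············
··············
··············
··············

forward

··············
··············
··············
··············
··············
····░┄─┄╬┄····
····█╬─┄─┄····
····┄░┄▲──····
····█─┄┄─░····
····┄┄┄┄┄╬····
····┄┄┄┄─╬····
··············
··············
··············

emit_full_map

░┄─┄╬┄
█╬─┄─┄
┄░┄▲──
█─┄┄─░
┄┄┄┄┄╬
┄┄┄┄─╬

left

··············
··············
··············
··············
··············
·····░┄─┄╬┄···
·····█╬─┄─┄···
·····┄░▲───···
·····█─┄┄─░···
·····┄┄┄┄┄╬···
·····┄┄┄┄─╬···
··············
··············
··············

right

··············
··············
··············
··············
··············
····░┄─┄╬┄····
····█╬─┄─┄····
····┄░┄▲──····
····█─┄┄─░····
····┄┄┄┄┄╬····
····┄┄┄┄─╬····
··············
··············
··············


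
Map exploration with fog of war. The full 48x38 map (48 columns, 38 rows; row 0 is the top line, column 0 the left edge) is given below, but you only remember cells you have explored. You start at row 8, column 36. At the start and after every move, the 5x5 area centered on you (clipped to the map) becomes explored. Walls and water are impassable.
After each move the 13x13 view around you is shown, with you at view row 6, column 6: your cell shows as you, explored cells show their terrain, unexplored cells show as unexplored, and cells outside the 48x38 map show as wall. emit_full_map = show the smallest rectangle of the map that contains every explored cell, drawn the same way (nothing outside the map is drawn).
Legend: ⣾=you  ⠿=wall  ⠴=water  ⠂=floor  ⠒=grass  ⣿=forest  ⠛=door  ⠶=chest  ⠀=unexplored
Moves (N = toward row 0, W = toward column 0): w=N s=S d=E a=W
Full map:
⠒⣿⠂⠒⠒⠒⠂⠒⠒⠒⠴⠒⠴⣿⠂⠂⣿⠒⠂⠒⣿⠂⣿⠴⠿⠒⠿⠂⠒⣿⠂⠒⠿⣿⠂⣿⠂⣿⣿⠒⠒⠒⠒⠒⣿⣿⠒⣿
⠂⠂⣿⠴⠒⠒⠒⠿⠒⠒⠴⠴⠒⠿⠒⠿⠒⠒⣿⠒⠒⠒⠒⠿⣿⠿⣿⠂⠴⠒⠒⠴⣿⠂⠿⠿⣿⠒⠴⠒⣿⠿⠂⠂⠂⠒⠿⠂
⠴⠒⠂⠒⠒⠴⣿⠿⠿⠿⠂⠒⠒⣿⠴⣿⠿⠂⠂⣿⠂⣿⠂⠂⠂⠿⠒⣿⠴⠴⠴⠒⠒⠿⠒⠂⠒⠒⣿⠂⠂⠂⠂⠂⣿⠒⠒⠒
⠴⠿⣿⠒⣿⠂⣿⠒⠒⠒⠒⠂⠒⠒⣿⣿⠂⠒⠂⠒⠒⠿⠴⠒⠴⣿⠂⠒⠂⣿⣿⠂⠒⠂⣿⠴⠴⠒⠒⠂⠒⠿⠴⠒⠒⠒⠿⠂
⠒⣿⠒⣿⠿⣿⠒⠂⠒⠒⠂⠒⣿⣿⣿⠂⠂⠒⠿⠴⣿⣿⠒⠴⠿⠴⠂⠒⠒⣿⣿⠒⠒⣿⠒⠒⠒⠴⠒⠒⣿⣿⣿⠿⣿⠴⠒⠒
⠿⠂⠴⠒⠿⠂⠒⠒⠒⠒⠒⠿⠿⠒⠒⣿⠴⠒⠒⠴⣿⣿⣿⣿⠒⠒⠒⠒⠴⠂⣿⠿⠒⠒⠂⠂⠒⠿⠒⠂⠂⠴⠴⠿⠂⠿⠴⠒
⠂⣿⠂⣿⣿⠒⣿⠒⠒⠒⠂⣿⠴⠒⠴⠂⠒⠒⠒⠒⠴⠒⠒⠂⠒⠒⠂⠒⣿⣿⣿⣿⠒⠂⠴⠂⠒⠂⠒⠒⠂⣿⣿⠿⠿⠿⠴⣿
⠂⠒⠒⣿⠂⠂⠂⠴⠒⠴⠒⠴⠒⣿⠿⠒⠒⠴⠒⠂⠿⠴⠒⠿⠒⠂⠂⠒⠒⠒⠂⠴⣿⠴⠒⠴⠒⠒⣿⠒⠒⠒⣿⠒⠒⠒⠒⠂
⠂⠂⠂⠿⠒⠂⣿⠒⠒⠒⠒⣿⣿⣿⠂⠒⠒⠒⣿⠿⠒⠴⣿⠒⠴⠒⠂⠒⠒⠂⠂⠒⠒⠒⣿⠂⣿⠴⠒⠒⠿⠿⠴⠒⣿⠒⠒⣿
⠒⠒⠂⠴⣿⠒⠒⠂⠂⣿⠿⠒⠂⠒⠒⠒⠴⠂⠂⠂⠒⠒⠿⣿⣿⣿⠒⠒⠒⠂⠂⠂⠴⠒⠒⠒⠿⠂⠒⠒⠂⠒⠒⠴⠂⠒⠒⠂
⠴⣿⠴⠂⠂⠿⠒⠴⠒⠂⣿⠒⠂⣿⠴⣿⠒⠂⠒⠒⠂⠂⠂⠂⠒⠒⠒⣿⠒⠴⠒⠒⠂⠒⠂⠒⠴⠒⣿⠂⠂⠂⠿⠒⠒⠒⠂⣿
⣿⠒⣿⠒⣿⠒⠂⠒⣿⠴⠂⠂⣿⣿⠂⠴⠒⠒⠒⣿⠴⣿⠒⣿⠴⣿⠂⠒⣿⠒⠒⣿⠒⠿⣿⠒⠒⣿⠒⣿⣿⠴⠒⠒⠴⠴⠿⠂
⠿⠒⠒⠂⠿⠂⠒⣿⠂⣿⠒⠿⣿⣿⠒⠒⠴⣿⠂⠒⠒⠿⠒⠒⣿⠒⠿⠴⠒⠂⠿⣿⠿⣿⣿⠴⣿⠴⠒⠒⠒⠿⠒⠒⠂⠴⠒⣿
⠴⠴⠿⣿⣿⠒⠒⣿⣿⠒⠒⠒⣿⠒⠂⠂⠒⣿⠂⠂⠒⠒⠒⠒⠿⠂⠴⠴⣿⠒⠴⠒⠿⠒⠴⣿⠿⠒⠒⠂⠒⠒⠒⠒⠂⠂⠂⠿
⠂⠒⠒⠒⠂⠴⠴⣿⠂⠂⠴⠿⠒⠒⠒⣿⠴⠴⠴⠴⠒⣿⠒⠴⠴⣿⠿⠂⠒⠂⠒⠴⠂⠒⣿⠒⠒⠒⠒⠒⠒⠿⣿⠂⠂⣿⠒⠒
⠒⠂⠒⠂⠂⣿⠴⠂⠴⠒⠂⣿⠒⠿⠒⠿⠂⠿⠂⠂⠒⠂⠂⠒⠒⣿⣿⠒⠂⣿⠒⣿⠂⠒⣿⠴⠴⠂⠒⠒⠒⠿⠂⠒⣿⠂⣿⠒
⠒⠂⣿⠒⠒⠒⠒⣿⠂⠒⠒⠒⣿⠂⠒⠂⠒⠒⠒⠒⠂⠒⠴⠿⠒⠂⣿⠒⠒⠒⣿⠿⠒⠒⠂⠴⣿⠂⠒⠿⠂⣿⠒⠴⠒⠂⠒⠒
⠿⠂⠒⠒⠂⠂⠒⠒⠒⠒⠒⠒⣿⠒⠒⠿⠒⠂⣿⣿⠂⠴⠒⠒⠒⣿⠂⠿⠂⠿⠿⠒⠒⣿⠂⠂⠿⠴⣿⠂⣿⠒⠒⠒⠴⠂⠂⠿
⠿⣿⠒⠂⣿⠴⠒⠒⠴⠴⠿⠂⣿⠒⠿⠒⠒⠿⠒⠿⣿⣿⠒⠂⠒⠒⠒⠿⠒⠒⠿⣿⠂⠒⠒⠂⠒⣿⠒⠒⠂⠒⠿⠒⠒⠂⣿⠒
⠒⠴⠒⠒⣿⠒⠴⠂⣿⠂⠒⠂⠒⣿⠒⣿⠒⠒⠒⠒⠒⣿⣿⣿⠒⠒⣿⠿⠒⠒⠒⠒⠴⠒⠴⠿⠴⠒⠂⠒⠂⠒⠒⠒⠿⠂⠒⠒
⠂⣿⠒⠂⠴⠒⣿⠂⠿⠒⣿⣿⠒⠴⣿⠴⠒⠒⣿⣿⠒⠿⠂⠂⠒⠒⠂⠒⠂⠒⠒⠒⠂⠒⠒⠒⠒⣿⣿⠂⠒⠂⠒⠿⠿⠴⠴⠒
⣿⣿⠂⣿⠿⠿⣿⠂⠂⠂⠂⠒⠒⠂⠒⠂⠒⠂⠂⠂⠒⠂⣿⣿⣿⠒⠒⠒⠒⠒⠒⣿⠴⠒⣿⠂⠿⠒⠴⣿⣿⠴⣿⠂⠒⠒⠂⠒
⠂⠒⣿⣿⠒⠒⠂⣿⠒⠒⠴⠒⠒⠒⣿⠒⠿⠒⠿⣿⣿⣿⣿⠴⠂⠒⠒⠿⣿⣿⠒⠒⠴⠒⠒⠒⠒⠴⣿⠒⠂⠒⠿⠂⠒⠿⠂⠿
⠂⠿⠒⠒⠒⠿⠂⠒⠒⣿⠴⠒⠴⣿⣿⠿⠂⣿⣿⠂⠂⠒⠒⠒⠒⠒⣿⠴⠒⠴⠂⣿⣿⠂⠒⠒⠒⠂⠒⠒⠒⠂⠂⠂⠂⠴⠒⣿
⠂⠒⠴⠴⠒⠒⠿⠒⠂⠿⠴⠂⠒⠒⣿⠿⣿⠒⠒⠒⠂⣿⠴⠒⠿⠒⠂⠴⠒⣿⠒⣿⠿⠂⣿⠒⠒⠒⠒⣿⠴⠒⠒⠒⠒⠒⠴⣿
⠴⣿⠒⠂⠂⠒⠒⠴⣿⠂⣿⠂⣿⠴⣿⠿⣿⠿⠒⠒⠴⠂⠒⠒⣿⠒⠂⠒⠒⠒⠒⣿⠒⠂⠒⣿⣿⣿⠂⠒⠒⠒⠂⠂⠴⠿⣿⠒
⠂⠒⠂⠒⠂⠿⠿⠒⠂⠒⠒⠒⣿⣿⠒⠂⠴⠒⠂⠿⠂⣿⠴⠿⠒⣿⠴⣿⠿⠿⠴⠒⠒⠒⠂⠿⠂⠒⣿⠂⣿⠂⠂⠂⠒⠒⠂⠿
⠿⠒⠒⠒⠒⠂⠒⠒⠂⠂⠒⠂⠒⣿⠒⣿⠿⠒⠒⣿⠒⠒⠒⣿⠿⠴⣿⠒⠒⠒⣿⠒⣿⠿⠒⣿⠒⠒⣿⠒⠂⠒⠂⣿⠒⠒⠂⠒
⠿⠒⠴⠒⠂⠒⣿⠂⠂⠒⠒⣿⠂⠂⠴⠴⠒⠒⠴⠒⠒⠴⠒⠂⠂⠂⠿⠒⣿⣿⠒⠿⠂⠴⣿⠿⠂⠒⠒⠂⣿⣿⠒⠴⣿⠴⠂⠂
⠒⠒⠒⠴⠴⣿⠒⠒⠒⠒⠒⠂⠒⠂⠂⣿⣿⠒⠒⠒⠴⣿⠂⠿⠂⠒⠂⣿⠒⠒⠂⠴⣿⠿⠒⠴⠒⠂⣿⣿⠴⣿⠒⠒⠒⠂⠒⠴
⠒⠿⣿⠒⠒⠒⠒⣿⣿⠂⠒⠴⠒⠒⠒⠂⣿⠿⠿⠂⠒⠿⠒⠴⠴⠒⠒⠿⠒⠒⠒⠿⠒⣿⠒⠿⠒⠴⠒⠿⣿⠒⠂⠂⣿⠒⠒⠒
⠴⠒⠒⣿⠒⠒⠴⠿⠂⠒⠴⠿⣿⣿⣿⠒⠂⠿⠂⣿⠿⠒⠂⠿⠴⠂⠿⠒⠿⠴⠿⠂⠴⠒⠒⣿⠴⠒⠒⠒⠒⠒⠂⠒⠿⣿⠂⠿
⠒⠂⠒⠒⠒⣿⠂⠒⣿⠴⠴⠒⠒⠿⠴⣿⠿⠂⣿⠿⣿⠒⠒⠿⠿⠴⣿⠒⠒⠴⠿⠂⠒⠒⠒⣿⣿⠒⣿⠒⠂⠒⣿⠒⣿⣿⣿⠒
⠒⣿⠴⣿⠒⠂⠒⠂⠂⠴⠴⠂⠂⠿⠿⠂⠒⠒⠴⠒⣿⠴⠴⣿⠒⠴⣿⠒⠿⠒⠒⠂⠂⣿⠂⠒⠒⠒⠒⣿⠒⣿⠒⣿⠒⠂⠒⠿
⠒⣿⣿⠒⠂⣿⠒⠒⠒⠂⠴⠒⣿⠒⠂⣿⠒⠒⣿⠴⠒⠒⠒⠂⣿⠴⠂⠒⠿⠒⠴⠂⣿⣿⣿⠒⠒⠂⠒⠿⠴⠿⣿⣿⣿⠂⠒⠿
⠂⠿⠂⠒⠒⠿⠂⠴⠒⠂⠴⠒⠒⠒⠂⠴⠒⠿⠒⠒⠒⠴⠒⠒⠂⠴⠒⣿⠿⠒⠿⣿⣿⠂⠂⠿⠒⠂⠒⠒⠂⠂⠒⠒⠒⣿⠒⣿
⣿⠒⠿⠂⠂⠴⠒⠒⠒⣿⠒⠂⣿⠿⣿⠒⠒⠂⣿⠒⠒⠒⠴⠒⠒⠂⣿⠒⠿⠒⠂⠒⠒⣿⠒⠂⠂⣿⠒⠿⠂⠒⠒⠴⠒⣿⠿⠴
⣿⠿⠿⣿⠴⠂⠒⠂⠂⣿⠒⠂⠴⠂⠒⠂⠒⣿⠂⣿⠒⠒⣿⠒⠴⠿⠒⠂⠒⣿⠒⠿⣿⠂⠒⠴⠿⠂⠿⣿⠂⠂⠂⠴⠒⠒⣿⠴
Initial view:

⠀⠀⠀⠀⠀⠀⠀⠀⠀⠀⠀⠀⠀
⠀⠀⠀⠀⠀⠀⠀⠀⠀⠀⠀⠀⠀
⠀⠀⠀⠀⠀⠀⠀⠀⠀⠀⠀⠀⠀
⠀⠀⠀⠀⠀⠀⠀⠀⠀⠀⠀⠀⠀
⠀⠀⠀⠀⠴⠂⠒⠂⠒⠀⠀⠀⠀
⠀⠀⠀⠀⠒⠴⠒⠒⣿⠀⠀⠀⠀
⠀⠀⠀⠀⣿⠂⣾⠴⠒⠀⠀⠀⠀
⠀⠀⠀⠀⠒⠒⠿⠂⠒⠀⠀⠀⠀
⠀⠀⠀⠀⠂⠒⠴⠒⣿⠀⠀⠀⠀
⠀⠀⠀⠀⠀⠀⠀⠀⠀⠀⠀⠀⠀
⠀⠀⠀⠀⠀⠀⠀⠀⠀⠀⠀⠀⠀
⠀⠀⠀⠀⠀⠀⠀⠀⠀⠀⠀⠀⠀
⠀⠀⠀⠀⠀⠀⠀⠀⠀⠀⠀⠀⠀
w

⠀⠀⠀⠀⠀⠀⠀⠀⠀⠀⠀⠀⠀
⠀⠀⠀⠀⠀⠀⠀⠀⠀⠀⠀⠀⠀
⠀⠀⠀⠀⠀⠀⠀⠀⠀⠀⠀⠀⠀
⠀⠀⠀⠀⠀⠀⠀⠀⠀⠀⠀⠀⠀
⠀⠀⠀⠀⠂⠂⠒⠿⠒⠀⠀⠀⠀
⠀⠀⠀⠀⠴⠂⠒⠂⠒⠀⠀⠀⠀
⠀⠀⠀⠀⠒⠴⣾⠒⣿⠀⠀⠀⠀
⠀⠀⠀⠀⣿⠂⣿⠴⠒⠀⠀⠀⠀
⠀⠀⠀⠀⠒⠒⠿⠂⠒⠀⠀⠀⠀
⠀⠀⠀⠀⠂⠒⠴⠒⣿⠀⠀⠀⠀
⠀⠀⠀⠀⠀⠀⠀⠀⠀⠀⠀⠀⠀
⠀⠀⠀⠀⠀⠀⠀⠀⠀⠀⠀⠀⠀
⠀⠀⠀⠀⠀⠀⠀⠀⠀⠀⠀⠀⠀

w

⠀⠀⠀⠀⠀⠀⠀⠀⠀⠀⠀⠀⠀
⠀⠀⠀⠀⠀⠀⠀⠀⠀⠀⠀⠀⠀
⠀⠀⠀⠀⠀⠀⠀⠀⠀⠀⠀⠀⠀
⠀⠀⠀⠀⠀⠀⠀⠀⠀⠀⠀⠀⠀
⠀⠀⠀⠀⠒⠒⠒⠴⠒⠀⠀⠀⠀
⠀⠀⠀⠀⠂⠂⠒⠿⠒⠀⠀⠀⠀
⠀⠀⠀⠀⠴⠂⣾⠂⠒⠀⠀⠀⠀
⠀⠀⠀⠀⠒⠴⠒⠒⣿⠀⠀⠀⠀
⠀⠀⠀⠀⣿⠂⣿⠴⠒⠀⠀⠀⠀
⠀⠀⠀⠀⠒⠒⠿⠂⠒⠀⠀⠀⠀
⠀⠀⠀⠀⠂⠒⠴⠒⣿⠀⠀⠀⠀
⠀⠀⠀⠀⠀⠀⠀⠀⠀⠀⠀⠀⠀
⠀⠀⠀⠀⠀⠀⠀⠀⠀⠀⠀⠀⠀

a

⠀⠀⠀⠀⠀⠀⠀⠀⠀⠀⠀⠀⠀
⠀⠀⠀⠀⠀⠀⠀⠀⠀⠀⠀⠀⠀
⠀⠀⠀⠀⠀⠀⠀⠀⠀⠀⠀⠀⠀
⠀⠀⠀⠀⠀⠀⠀⠀⠀⠀⠀⠀⠀
⠀⠀⠀⠀⣿⠒⠒⠒⠴⠒⠀⠀⠀
⠀⠀⠀⠀⠒⠂⠂⠒⠿⠒⠀⠀⠀
⠀⠀⠀⠀⠂⠴⣾⠒⠂⠒⠀⠀⠀
⠀⠀⠀⠀⠴⠒⠴⠒⠒⣿⠀⠀⠀
⠀⠀⠀⠀⠒⣿⠂⣿⠴⠒⠀⠀⠀
⠀⠀⠀⠀⠀⠒⠒⠿⠂⠒⠀⠀⠀
⠀⠀⠀⠀⠀⠂⠒⠴⠒⣿⠀⠀⠀
⠀⠀⠀⠀⠀⠀⠀⠀⠀⠀⠀⠀⠀
⠀⠀⠀⠀⠀⠀⠀⠀⠀⠀⠀⠀⠀

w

⠿⠿⠿⠿⠿⠿⠿⠿⠿⠿⠿⠿⠿
⠀⠀⠀⠀⠀⠀⠀⠀⠀⠀⠀⠀⠀
⠀⠀⠀⠀⠀⠀⠀⠀⠀⠀⠀⠀⠀
⠀⠀⠀⠀⠀⠀⠀⠀⠀⠀⠀⠀⠀
⠀⠀⠀⠀⠂⣿⠴⠴⠒⠀⠀⠀⠀
⠀⠀⠀⠀⣿⠒⠒⠒⠴⠒⠀⠀⠀
⠀⠀⠀⠀⠒⠂⣾⠒⠿⠒⠀⠀⠀
⠀⠀⠀⠀⠂⠴⠂⠒⠂⠒⠀⠀⠀
⠀⠀⠀⠀⠴⠒⠴⠒⠒⣿⠀⠀⠀
⠀⠀⠀⠀⠒⣿⠂⣿⠴⠒⠀⠀⠀
⠀⠀⠀⠀⠀⠒⠒⠿⠂⠒⠀⠀⠀
⠀⠀⠀⠀⠀⠂⠒⠴⠒⣿⠀⠀⠀
⠀⠀⠀⠀⠀⠀⠀⠀⠀⠀⠀⠀⠀

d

⠿⠿⠿⠿⠿⠿⠿⠿⠿⠿⠿⠿⠿
⠀⠀⠀⠀⠀⠀⠀⠀⠀⠀⠀⠀⠀
⠀⠀⠀⠀⠀⠀⠀⠀⠀⠀⠀⠀⠀
⠀⠀⠀⠀⠀⠀⠀⠀⠀⠀⠀⠀⠀
⠀⠀⠀⠂⣿⠴⠴⠒⠒⠀⠀⠀⠀
⠀⠀⠀⣿⠒⠒⠒⠴⠒⠀⠀⠀⠀
⠀⠀⠀⠒⠂⠂⣾⠿⠒⠀⠀⠀⠀
⠀⠀⠀⠂⠴⠂⠒⠂⠒⠀⠀⠀⠀
⠀⠀⠀⠴⠒⠴⠒⠒⣿⠀⠀⠀⠀
⠀⠀⠀⠒⣿⠂⣿⠴⠒⠀⠀⠀⠀
⠀⠀⠀⠀⠒⠒⠿⠂⠒⠀⠀⠀⠀
⠀⠀⠀⠀⠂⠒⠴⠒⣿⠀⠀⠀⠀
⠀⠀⠀⠀⠀⠀⠀⠀⠀⠀⠀⠀⠀

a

⠿⠿⠿⠿⠿⠿⠿⠿⠿⠿⠿⠿⠿
⠀⠀⠀⠀⠀⠀⠀⠀⠀⠀⠀⠀⠀
⠀⠀⠀⠀⠀⠀⠀⠀⠀⠀⠀⠀⠀
⠀⠀⠀⠀⠀⠀⠀⠀⠀⠀⠀⠀⠀
⠀⠀⠀⠀⠂⣿⠴⠴⠒⠒⠀⠀⠀
⠀⠀⠀⠀⣿⠒⠒⠒⠴⠒⠀⠀⠀
⠀⠀⠀⠀⠒⠂⣾⠒⠿⠒⠀⠀⠀
⠀⠀⠀⠀⠂⠴⠂⠒⠂⠒⠀⠀⠀
⠀⠀⠀⠀⠴⠒⠴⠒⠒⣿⠀⠀⠀
⠀⠀⠀⠀⠒⣿⠂⣿⠴⠒⠀⠀⠀
⠀⠀⠀⠀⠀⠒⠒⠿⠂⠒⠀⠀⠀
⠀⠀⠀⠀⠀⠂⠒⠴⠒⣿⠀⠀⠀
⠀⠀⠀⠀⠀⠀⠀⠀⠀⠀⠀⠀⠀

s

⠀⠀⠀⠀⠀⠀⠀⠀⠀⠀⠀⠀⠀
⠀⠀⠀⠀⠀⠀⠀⠀⠀⠀⠀⠀⠀
⠀⠀⠀⠀⠀⠀⠀⠀⠀⠀⠀⠀⠀
⠀⠀⠀⠀⠂⣿⠴⠴⠒⠒⠀⠀⠀
⠀⠀⠀⠀⣿⠒⠒⠒⠴⠒⠀⠀⠀
⠀⠀⠀⠀⠒⠂⠂⠒⠿⠒⠀⠀⠀
⠀⠀⠀⠀⠂⠴⣾⠒⠂⠒⠀⠀⠀
⠀⠀⠀⠀⠴⠒⠴⠒⠒⣿⠀⠀⠀
⠀⠀⠀⠀⠒⣿⠂⣿⠴⠒⠀⠀⠀
⠀⠀⠀⠀⠀⠒⠒⠿⠂⠒⠀⠀⠀
⠀⠀⠀⠀⠀⠂⠒⠴⠒⣿⠀⠀⠀
⠀⠀⠀⠀⠀⠀⠀⠀⠀⠀⠀⠀⠀
⠀⠀⠀⠀⠀⠀⠀⠀⠀⠀⠀⠀⠀

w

⠿⠿⠿⠿⠿⠿⠿⠿⠿⠿⠿⠿⠿
⠀⠀⠀⠀⠀⠀⠀⠀⠀⠀⠀⠀⠀
⠀⠀⠀⠀⠀⠀⠀⠀⠀⠀⠀⠀⠀
⠀⠀⠀⠀⠀⠀⠀⠀⠀⠀⠀⠀⠀
⠀⠀⠀⠀⠂⣿⠴⠴⠒⠒⠀⠀⠀
⠀⠀⠀⠀⣿⠒⠒⠒⠴⠒⠀⠀⠀
⠀⠀⠀⠀⠒⠂⣾⠒⠿⠒⠀⠀⠀
⠀⠀⠀⠀⠂⠴⠂⠒⠂⠒⠀⠀⠀
⠀⠀⠀⠀⠴⠒⠴⠒⠒⣿⠀⠀⠀
⠀⠀⠀⠀⠒⣿⠂⣿⠴⠒⠀⠀⠀
⠀⠀⠀⠀⠀⠒⠒⠿⠂⠒⠀⠀⠀
⠀⠀⠀⠀⠀⠂⠒⠴⠒⣿⠀⠀⠀
⠀⠀⠀⠀⠀⠀⠀⠀⠀⠀⠀⠀⠀

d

⠿⠿⠿⠿⠿⠿⠿⠿⠿⠿⠿⠿⠿
⠀⠀⠀⠀⠀⠀⠀⠀⠀⠀⠀⠀⠀
⠀⠀⠀⠀⠀⠀⠀⠀⠀⠀⠀⠀⠀
⠀⠀⠀⠀⠀⠀⠀⠀⠀⠀⠀⠀⠀
⠀⠀⠀⠂⣿⠴⠴⠒⠒⠀⠀⠀⠀
⠀⠀⠀⣿⠒⠒⠒⠴⠒⠀⠀⠀⠀
⠀⠀⠀⠒⠂⠂⣾⠿⠒⠀⠀⠀⠀
⠀⠀⠀⠂⠴⠂⠒⠂⠒⠀⠀⠀⠀
⠀⠀⠀⠴⠒⠴⠒⠒⣿⠀⠀⠀⠀
⠀⠀⠀⠒⣿⠂⣿⠴⠒⠀⠀⠀⠀
⠀⠀⠀⠀⠒⠒⠿⠂⠒⠀⠀⠀⠀
⠀⠀⠀⠀⠂⠒⠴⠒⣿⠀⠀⠀⠀
⠀⠀⠀⠀⠀⠀⠀⠀⠀⠀⠀⠀⠀
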